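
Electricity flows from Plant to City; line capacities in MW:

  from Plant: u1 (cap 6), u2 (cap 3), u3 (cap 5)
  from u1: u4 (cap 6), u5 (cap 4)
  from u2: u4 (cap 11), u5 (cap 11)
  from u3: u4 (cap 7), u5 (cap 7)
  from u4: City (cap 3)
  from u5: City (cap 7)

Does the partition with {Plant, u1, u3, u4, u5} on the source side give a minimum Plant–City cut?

No — its capacity is 13, but the minimum cut has capacity 10.

Given cut capacity: 3 + 3 + 7 = 13.
Augment Plant→u1→u4→City: bottleneck 3, flow now 3.
Augment Plant→u1→u5→City: bottleneck 3, flow now 6.
Augment Plant→u2→u5→City: bottleneck 3, flow now 9.
Augment Plant→u3→u5→City: bottleneck 1, flow now 10.
No augmenting path remains; maximum flow = 10.
In the residual graph, reachable from Plant: {Plant, u1, u2, u3, u4, u5}.
Min-cut edges: u4→City (3), u5→City (7); capacity 3 + 7 = 10.
Cut capacity 13 exceeds the max flow 10, so it is not minimum.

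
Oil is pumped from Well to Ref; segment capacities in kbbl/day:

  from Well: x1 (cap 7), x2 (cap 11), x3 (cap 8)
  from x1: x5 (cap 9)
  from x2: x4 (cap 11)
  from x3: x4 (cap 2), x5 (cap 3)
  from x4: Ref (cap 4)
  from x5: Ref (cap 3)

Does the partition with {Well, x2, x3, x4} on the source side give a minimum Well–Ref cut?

No — its capacity is 14, but the minimum cut has capacity 7.

Given cut capacity: 7 + 3 + 4 = 14.
Augment Well→x1→x5→Ref: bottleneck 3, flow now 3.
Augment Well→x2→x4→Ref: bottleneck 4, flow now 7.
No augmenting path remains; maximum flow = 7.
In the residual graph, reachable from Well: {Well, x1, x2, x3, x4, x5}.
Min-cut edges: x4→Ref (4), x5→Ref (3); capacity 4 + 3 = 7.
Cut capacity 14 exceeds the max flow 7, so it is not minimum.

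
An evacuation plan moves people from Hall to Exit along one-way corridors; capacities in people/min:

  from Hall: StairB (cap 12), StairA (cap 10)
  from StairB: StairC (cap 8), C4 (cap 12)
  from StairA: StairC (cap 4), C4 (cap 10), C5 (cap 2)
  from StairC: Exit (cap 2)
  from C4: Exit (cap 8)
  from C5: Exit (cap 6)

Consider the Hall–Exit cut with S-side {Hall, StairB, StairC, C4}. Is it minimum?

No — its capacity is 20, but the minimum cut has capacity 12.

Given cut capacity: 10 + 2 + 8 = 20.
Augment Hall→StairB→StairC→Exit: bottleneck 2, flow now 2.
Augment Hall→StairB→C4→Exit: bottleneck 8, flow now 10.
Augment Hall→StairA→C5→Exit: bottleneck 2, flow now 12.
No augmenting path remains; maximum flow = 12.
In the residual graph, reachable from Hall: {Hall, StairB, StairA, StairC, C4}.
Min-cut edges: StairA→C5 (2), StairC→Exit (2), C4→Exit (8); capacity 2 + 2 + 8 = 12.
Cut capacity 20 exceeds the max flow 12, so it is not minimum.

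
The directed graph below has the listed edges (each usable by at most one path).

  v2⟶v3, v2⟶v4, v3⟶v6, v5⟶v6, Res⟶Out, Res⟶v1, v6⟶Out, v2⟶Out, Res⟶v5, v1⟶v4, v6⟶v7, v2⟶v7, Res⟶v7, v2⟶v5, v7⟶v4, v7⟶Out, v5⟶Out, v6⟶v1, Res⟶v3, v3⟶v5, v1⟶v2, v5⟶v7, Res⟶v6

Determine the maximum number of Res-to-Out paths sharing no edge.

Assign every edge capacity 1; by Menger, the answer equals the max flow.
Path Res→Out (+1); total 1.
Path Res→v5→Out (+1); total 2.
Path Res→v6→Out (+1); total 3.
Path Res→v7→Out (+1); total 4.
Path Res→v1→v2→Out (+1); total 5.
No residual Res→Out path; max flow = 5.
Certifying cut of size 5: {Res→Out, v1→v2, v5→Out, v6→Out, v7→Out}.

5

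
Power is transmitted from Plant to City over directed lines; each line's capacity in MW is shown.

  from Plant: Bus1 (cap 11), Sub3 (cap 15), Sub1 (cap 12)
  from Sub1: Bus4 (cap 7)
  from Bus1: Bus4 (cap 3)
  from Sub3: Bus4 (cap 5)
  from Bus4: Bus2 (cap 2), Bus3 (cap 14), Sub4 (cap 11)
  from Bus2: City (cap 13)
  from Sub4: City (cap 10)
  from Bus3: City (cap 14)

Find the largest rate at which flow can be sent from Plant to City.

Augment Plant→Sub1→Bus4→Bus2→City: bottleneck 2, flow now 2.
Augment Plant→Sub1→Bus4→Sub4→City: bottleneck 5, flow now 7.
Augment Plant→Bus1→Bus4→Sub4→City: bottleneck 3, flow now 10.
Augment Plant→Sub3→Bus4→Sub4→City: bottleneck 2, flow now 12.
Augment Plant→Sub3→Bus4→Bus3→City: bottleneck 3, flow now 15.
No augmenting path remains; maximum flow = 15.
In the residual graph, reachable from Plant: {Plant, Sub1, Bus1, Sub3}.
Min-cut edges: Sub1→Bus4 (7), Bus1→Bus4 (3), Sub3→Bus4 (5); capacity 7 + 3 + 5 = 15.
This cut is saturated, so no flow can exceed 15.

15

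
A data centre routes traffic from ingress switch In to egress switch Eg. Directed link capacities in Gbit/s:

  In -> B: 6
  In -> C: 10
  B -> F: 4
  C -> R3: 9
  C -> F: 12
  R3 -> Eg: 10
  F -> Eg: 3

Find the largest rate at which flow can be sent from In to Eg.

Augment In→B→F→Eg: bottleneck 3, flow now 3.
Augment In→C→R3→Eg: bottleneck 9, flow now 12.
No augmenting path remains; maximum flow = 12.
In the residual graph, reachable from In: {In, B, C, F}.
Min-cut edges: C→R3 (9), F→Eg (3); capacity 9 + 3 = 12.
This cut is saturated, so no flow can exceed 12.

12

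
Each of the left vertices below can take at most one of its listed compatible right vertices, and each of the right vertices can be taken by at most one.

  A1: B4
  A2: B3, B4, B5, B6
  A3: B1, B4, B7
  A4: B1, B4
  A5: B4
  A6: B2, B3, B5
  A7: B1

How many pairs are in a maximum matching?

5

Unit-capacity flow: source→left, listed edges, right→sink; max matching = max flow.
Augmenting path A1→B4 (+1); matched 1.
Augmenting path A2→B3 (+1); matched 2.
Augmenting path A3→B1 (+1); matched 3.
Augmenting path A6→B2 (+1); matched 4.
Augmenting path A4→B1→A3→B7 (+1); matched 5.
No augmenting path remains; maximum matching = 5.
König certificate: {A2, A3, A6, B1, B4} is a vertex cover of size 5 (every listed pair touches it), so no matching can be larger.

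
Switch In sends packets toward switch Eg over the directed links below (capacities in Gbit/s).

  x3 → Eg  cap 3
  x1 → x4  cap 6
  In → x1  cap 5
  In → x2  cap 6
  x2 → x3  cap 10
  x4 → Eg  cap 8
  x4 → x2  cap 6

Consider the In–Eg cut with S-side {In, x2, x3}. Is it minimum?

Given cut capacity: 5 + 3 = 8.
Augment In→x1→x4→Eg: bottleneck 5, flow now 5.
Augment In→x2→x3→Eg: bottleneck 3, flow now 8.
No augmenting path remains; maximum flow = 8.
Cut capacity 8 equals the max flow, so it is a minimum cut.

Yes — it is a minimum cut (capacity 8).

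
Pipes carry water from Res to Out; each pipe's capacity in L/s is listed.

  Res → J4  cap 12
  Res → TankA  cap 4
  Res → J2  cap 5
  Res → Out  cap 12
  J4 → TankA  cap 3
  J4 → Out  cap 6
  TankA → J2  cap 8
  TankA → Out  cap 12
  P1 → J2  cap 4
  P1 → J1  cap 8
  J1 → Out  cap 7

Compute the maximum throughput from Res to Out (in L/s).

Augment Res→Out: bottleneck 12, flow now 12.
Augment Res→J4→Out: bottleneck 6, flow now 18.
Augment Res→TankA→Out: bottleneck 4, flow now 22.
Augment Res→J4→TankA→Out: bottleneck 3, flow now 25.
No augmenting path remains; maximum flow = 25.
In the residual graph, reachable from Res: {Res, J4, J2}.
Min-cut edges: Res→TankA (4), Res→Out (12), J4→TankA (3), J4→Out (6); capacity 4 + 12 + 3 + 6 = 25.
This cut is saturated, so no flow can exceed 25.

25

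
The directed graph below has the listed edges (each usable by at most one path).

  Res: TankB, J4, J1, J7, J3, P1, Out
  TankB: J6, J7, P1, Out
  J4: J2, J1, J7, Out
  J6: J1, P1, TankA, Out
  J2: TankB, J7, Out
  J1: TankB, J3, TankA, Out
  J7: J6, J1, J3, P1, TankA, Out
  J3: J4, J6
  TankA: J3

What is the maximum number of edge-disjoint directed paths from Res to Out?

6

Assign every edge capacity 1; by Menger, the answer equals the max flow.
Path Res→Out (+1); total 1.
Path Res→TankB→Out (+1); total 2.
Path Res→J4→Out (+1); total 3.
Path Res→J1→Out (+1); total 4.
Path Res→J7→Out (+1); total 5.
Path Res→J3→J6→Out (+1); total 6.
No residual Res→Out path; max flow = 6.
Certifying cut of size 6: {Res→J1, Res→J3, Res→J4, Res→J7, Res→Out, Res→TankB}.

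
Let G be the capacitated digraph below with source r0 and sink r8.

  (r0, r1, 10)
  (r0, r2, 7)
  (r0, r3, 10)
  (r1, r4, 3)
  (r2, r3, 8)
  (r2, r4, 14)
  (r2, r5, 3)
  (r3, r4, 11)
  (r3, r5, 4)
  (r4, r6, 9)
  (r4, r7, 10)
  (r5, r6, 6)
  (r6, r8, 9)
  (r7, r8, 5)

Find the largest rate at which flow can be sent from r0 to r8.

14

Augment r0→r1→r4→r6→r8: bottleneck 3, flow now 3.
Augment r0→r2→r4→r6→r8: bottleneck 6, flow now 9.
Augment r0→r2→r4→r7→r8: bottleneck 1, flow now 10.
Augment r0→r3→r4→r7→r8: bottleneck 4, flow now 14.
No augmenting path remains; maximum flow = 14.
In the residual graph, reachable from r0: {r0, r1, r2, r3, r4, r5, r6, r7}.
Min-cut edges: r6→r8 (9), r7→r8 (5); capacity 9 + 5 = 14.
This cut is saturated, so no flow can exceed 14.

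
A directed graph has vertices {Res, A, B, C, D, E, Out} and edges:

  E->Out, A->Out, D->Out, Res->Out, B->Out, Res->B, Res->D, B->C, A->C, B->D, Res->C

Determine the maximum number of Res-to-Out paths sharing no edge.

3

Assign every edge capacity 1; by Menger, the answer equals the max flow.
Path Res→Out (+1); total 1.
Path Res→B→Out (+1); total 2.
Path Res→D→Out (+1); total 3.
No residual Res→Out path; max flow = 3.
Certifying cut of size 3: {Res→B, Res→D, Res→Out}.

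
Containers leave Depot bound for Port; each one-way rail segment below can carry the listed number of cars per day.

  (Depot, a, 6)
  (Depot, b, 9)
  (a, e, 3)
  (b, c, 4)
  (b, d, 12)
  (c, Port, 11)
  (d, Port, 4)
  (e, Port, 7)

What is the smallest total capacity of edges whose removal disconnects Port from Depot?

Augment Depot→a→e→Port: bottleneck 3, flow now 3.
Augment Depot→b→c→Port: bottleneck 4, flow now 7.
Augment Depot→b→d→Port: bottleneck 4, flow now 11.
No augmenting path remains; maximum flow = 11.
By max-flow min-cut, the minimum cut capacity equals the max flow.
In the residual graph, reachable from Depot: {Depot, a, b, d}.
Min-cut edges: a→e (3), b→c (4), d→Port (4); capacity 3 + 4 + 4 = 11.

11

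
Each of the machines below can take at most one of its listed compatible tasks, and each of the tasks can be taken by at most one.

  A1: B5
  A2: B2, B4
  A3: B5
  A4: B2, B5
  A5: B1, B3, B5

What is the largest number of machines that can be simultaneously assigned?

4

Unit-capacity flow: source→left, listed edges, right→sink; max matching = max flow.
Augmenting path A1→B5 (+1); matched 1.
Augmenting path A2→B2 (+1); matched 2.
Augmenting path A5→B1 (+1); matched 3.
Augmenting path A4→B2→A2→B4 (+1); matched 4.
No augmenting path remains; maximum matching = 4.
König certificate: {A2, A4, A5, B5} is a vertex cover of size 4 (every listed pair touches it), so no matching can be larger.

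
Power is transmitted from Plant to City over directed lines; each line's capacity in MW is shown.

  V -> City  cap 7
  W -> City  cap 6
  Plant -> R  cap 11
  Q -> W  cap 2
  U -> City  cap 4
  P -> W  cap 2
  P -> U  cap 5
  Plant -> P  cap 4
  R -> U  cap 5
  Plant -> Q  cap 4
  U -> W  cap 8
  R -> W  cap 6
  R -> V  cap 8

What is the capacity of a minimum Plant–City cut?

17

Augment Plant→P→U→City: bottleneck 4, flow now 4.
Augment Plant→Q→W→City: bottleneck 2, flow now 6.
Augment Plant→R→V→City: bottleneck 7, flow now 13.
Augment Plant→R→W→City: bottleneck 4, flow now 17.
No augmenting path remains; maximum flow = 17.
By max-flow min-cut, the minimum cut capacity equals the max flow.
In the residual graph, reachable from Plant: {Plant, Q}.
Min-cut edges: Plant→P (4), Plant→R (11), Q→W (2); capacity 4 + 11 + 2 = 17.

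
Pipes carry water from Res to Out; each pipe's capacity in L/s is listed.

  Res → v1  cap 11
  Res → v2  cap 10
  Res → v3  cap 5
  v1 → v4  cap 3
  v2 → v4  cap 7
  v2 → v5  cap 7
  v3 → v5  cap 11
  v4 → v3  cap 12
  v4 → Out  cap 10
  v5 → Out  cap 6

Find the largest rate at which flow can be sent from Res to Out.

Augment Res→v1→v4→Out: bottleneck 3, flow now 3.
Augment Res→v2→v4→Out: bottleneck 7, flow now 10.
Augment Res→v2→v5→Out: bottleneck 3, flow now 13.
Augment Res→v3→v5→Out: bottleneck 3, flow now 16.
No augmenting path remains; maximum flow = 16.
In the residual graph, reachable from Res: {Res, v1, v2, v3, v5}.
Min-cut edges: v1→v4 (3), v2→v4 (7), v5→Out (6); capacity 3 + 7 + 6 = 16.
This cut is saturated, so no flow can exceed 16.

16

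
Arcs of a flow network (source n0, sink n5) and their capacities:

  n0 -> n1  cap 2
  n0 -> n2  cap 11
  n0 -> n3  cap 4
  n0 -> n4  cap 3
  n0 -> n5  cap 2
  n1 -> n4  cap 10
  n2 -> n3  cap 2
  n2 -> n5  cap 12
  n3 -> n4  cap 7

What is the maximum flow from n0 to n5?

13

Augment n0→n5: bottleneck 2, flow now 2.
Augment n0→n2→n5: bottleneck 11, flow now 13.
No augmenting path remains; maximum flow = 13.
In the residual graph, reachable from n0: {n0, n1, n3, n4}.
Min-cut edges: n0→n2 (11), n0→n5 (2); capacity 11 + 2 = 13.
This cut is saturated, so no flow can exceed 13.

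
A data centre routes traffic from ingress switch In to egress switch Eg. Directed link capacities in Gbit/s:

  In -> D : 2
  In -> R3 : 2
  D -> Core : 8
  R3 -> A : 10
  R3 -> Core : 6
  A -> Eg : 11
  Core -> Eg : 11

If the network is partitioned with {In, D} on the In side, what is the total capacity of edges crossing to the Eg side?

10

Edges leaving {In, D}: In→R3 (2), D→Core (8).
Cut capacity = 2 + 8 = 10.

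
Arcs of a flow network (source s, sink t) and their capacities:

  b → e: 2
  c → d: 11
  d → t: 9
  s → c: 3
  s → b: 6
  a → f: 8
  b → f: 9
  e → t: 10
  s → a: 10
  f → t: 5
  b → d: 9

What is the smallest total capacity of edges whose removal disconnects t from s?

14

Augment s→a→f→t: bottleneck 5, flow now 5.
Augment s→b→d→t: bottleneck 6, flow now 11.
Augment s→c→d→t: bottleneck 3, flow now 14.
No augmenting path remains; maximum flow = 14.
By max-flow min-cut, the minimum cut capacity equals the max flow.
In the residual graph, reachable from s: {s, a, f}.
Min-cut edges: s→b (6), s→c (3), f→t (5); capacity 6 + 3 + 5 = 14.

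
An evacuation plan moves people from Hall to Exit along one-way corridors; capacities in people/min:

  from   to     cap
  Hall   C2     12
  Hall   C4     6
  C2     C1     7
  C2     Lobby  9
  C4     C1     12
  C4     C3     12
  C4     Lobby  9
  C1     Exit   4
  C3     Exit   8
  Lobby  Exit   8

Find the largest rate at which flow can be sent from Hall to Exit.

18

Augment Hall→C2→C1→Exit: bottleneck 4, flow now 4.
Augment Hall→C2→Lobby→Exit: bottleneck 8, flow now 12.
Augment Hall→C4→C3→Exit: bottleneck 6, flow now 18.
No augmenting path remains; maximum flow = 18.
In the residual graph, reachable from Hall: {Hall}.
Min-cut edges: Hall→C2 (12), Hall→C4 (6); capacity 12 + 6 = 18.
This cut is saturated, so no flow can exceed 18.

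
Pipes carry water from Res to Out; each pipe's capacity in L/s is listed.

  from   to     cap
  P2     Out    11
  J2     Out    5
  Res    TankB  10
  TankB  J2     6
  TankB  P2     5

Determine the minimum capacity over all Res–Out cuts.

10

Augment Res→TankB→J2→Out: bottleneck 5, flow now 5.
Augment Res→TankB→P2→Out: bottleneck 5, flow now 10.
No augmenting path remains; maximum flow = 10.
By max-flow min-cut, the minimum cut capacity equals the max flow.
In the residual graph, reachable from Res: {Res}.
Min-cut edges: Res→TankB (10); capacity 10 = 10.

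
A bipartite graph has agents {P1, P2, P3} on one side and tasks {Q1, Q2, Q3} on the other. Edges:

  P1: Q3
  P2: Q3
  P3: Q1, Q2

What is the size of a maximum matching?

2

Unit-capacity flow: source→left, listed edges, right→sink; max matching = max flow.
Augmenting path P1→Q3 (+1); matched 1.
Augmenting path P3→Q1 (+1); matched 2.
No augmenting path remains; maximum matching = 2.
König certificate: {P3, Q3} is a vertex cover of size 2 (every listed pair touches it), so no matching can be larger.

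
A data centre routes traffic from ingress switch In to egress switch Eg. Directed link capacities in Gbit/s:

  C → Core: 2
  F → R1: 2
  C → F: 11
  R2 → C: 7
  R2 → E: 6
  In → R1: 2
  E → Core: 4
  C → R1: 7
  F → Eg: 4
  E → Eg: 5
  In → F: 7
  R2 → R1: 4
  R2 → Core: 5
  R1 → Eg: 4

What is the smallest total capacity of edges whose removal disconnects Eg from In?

8

Augment In→F→Eg: bottleneck 4, flow now 4.
Augment In→R1→Eg: bottleneck 2, flow now 6.
Augment In→F→R1→Eg: bottleneck 2, flow now 8.
No augmenting path remains; maximum flow = 8.
By max-flow min-cut, the minimum cut capacity equals the max flow.
In the residual graph, reachable from In: {In, F}.
Min-cut edges: In→R1 (2), F→R1 (2), F→Eg (4); capacity 2 + 2 + 4 = 8.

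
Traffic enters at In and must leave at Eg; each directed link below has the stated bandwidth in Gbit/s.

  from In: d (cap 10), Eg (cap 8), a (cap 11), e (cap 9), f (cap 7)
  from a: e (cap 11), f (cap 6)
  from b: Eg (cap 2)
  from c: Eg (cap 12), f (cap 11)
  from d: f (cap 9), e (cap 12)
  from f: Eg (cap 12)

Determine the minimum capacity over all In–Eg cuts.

20

Augment In→Eg: bottleneck 8, flow now 8.
Augment In→f→Eg: bottleneck 7, flow now 15.
Augment In→a→f→Eg: bottleneck 5, flow now 20.
No augmenting path remains; maximum flow = 20.
By max-flow min-cut, the minimum cut capacity equals the max flow.
In the residual graph, reachable from In: {In, a, d, e, f}.
Min-cut edges: In→Eg (8), f→Eg (12); capacity 8 + 12 = 20.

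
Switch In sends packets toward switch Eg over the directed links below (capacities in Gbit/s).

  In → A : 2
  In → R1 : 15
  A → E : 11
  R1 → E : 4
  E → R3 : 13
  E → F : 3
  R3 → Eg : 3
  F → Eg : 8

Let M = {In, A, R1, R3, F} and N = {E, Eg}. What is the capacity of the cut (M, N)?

Edges leaving {In, A, R1, R3, F}: A→E (11), R1→E (4), R3→Eg (3), F→Eg (8).
Cut capacity = 11 + 4 + 3 + 8 = 26.

26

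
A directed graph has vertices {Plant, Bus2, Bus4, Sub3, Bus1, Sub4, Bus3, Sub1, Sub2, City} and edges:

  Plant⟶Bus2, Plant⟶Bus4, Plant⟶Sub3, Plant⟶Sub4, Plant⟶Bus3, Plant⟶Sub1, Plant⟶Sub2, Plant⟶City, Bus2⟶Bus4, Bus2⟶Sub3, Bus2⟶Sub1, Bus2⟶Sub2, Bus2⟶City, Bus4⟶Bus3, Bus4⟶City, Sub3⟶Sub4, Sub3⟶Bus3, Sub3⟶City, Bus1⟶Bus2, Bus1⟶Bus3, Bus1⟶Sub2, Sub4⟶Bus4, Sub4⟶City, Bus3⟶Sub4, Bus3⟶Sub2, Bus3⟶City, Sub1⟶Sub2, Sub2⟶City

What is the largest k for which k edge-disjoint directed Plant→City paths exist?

7

Assign every edge capacity 1; by Menger, the answer equals the max flow.
Path Plant→City (+1); total 1.
Path Plant→Bus2→City (+1); total 2.
Path Plant→Bus4→City (+1); total 3.
Path Plant→Sub3→City (+1); total 4.
Path Plant→Sub4→City (+1); total 5.
Path Plant→Bus3→City (+1); total 6.
Path Plant→Sub2→City (+1); total 7.
No residual Plant→City path; max flow = 7.
Certifying cut of size 7: {Plant→Bus2, Plant→Bus3, Plant→Bus4, Plant→City, Plant→Sub3, Plant→Sub4, Sub2→City}.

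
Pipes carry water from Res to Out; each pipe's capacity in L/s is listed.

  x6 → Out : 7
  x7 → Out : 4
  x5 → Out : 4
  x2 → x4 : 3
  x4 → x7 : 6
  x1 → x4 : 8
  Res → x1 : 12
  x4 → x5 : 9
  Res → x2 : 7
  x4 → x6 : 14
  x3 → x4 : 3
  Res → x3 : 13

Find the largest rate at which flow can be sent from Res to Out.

14

Augment Res→x1→x4→x5→Out: bottleneck 4, flow now 4.
Augment Res→x1→x4→x6→Out: bottleneck 4, flow now 8.
Augment Res→x2→x4→x6→Out: bottleneck 3, flow now 11.
Augment Res→x3→x4→x7→Out: bottleneck 3, flow now 14.
No augmenting path remains; maximum flow = 14.
In the residual graph, reachable from Res: {Res, x1, x2, x3}.
Min-cut edges: x1→x4 (8), x2→x4 (3), x3→x4 (3); capacity 8 + 3 + 3 = 14.
This cut is saturated, so no flow can exceed 14.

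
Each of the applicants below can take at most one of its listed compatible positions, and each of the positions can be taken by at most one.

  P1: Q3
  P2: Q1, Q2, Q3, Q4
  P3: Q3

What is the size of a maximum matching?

Unit-capacity flow: source→left, listed edges, right→sink; max matching = max flow.
Augmenting path P1→Q3 (+1); matched 1.
Augmenting path P2→Q1 (+1); matched 2.
No augmenting path remains; maximum matching = 2.
König certificate: {P2, Q3} is a vertex cover of size 2 (every listed pair touches it), so no matching can be larger.

2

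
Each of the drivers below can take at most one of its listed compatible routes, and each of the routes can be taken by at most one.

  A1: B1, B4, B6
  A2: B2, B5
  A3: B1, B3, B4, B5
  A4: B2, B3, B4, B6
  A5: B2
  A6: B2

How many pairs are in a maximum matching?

Unit-capacity flow: source→left, listed edges, right→sink; max matching = max flow.
Augmenting path A1→B1 (+1); matched 1.
Augmenting path A2→B2 (+1); matched 2.
Augmenting path A3→B3 (+1); matched 3.
Augmenting path A4→B4 (+1); matched 4.
Augmenting path A5→B2→A2→B5 (+1); matched 5.
No augmenting path remains; maximum matching = 5.
König certificate: {A1, A2, A3, A4, B2} is a vertex cover of size 5 (every listed pair touches it), so no matching can be larger.

5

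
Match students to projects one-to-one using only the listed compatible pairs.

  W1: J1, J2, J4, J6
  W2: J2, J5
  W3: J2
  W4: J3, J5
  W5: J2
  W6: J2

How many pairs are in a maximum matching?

Unit-capacity flow: source→left, listed edges, right→sink; max matching = max flow.
Augmenting path W1→J1 (+1); matched 1.
Augmenting path W2→J2 (+1); matched 2.
Augmenting path W4→J3 (+1); matched 3.
Augmenting path W3→J2→W2→J5 (+1); matched 4.
No augmenting path remains; maximum matching = 4.
König certificate: {W1, W2, W4, J2} is a vertex cover of size 4 (every listed pair touches it), so no matching can be larger.

4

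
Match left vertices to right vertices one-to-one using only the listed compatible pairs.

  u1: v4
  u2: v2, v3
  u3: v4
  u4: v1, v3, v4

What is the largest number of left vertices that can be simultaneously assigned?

3

Unit-capacity flow: source→left, listed edges, right→sink; max matching = max flow.
Augmenting path u1→v4 (+1); matched 1.
Augmenting path u2→v2 (+1); matched 2.
Augmenting path u4→v1 (+1); matched 3.
No augmenting path remains; maximum matching = 3.
König certificate: {u2, u4, v4} is a vertex cover of size 3 (every listed pair touches it), so no matching can be larger.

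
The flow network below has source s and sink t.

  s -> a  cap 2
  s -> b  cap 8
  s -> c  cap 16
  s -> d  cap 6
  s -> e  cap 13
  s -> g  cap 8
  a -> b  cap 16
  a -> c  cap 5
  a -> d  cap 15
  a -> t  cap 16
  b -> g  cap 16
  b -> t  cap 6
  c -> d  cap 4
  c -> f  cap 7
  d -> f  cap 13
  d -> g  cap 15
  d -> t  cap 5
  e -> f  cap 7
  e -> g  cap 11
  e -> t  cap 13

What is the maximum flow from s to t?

26

Augment s→a→t: bottleneck 2, flow now 2.
Augment s→b→t: bottleneck 6, flow now 8.
Augment s→d→t: bottleneck 5, flow now 13.
Augment s→e→t: bottleneck 13, flow now 26.
No augmenting path remains; maximum flow = 26.
In the residual graph, reachable from s: {s, b, c, d, f, g}.
Min-cut edges: s→a (2), s→e (13), b→t (6), d→t (5); capacity 2 + 13 + 6 + 5 = 26.
This cut is saturated, so no flow can exceed 26.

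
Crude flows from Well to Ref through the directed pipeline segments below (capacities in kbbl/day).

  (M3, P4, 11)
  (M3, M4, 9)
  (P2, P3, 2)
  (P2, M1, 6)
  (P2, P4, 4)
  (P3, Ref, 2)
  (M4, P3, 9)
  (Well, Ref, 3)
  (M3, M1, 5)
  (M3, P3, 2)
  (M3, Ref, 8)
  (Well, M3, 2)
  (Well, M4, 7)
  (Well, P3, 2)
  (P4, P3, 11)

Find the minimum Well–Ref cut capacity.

Augment Well→Ref: bottleneck 3, flow now 3.
Augment Well→M3→Ref: bottleneck 2, flow now 5.
Augment Well→P3→Ref: bottleneck 2, flow now 7.
No augmenting path remains; maximum flow = 7.
By max-flow min-cut, the minimum cut capacity equals the max flow.
In the residual graph, reachable from Well: {Well, M4, P3}.
Min-cut edges: Well→M3 (2), Well→Ref (3), P3→Ref (2); capacity 2 + 3 + 2 = 7.

7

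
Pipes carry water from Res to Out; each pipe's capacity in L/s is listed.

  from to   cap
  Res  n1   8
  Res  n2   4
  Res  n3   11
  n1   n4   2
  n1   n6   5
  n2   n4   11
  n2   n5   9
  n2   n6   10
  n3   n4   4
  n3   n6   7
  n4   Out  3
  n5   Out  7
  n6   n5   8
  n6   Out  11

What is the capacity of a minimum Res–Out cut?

19

Augment Res→n1→n4→Out: bottleneck 2, flow now 2.
Augment Res→n1→n6→Out: bottleneck 5, flow now 7.
Augment Res→n2→n4→Out: bottleneck 1, flow now 8.
Augment Res→n2→n5→Out: bottleneck 3, flow now 11.
Augment Res→n3→n6→Out: bottleneck 6, flow now 17.
Augment Res→n3→n6→n5→Out: bottleneck 1, flow now 18.
Augment Res→n3→n4→n2→n5→Out: bottleneck 1, flow now 19. (uses reverse residual edge)
No augmenting path remains; maximum flow = 19.
By max-flow min-cut, the minimum cut capacity equals the max flow.
In the residual graph, reachable from Res: {Res, n1, n3, n4}.
Min-cut edges: Res→n2 (4), n1→n6 (5), n3→n6 (7), n4→Out (3); capacity 4 + 5 + 7 + 3 = 19.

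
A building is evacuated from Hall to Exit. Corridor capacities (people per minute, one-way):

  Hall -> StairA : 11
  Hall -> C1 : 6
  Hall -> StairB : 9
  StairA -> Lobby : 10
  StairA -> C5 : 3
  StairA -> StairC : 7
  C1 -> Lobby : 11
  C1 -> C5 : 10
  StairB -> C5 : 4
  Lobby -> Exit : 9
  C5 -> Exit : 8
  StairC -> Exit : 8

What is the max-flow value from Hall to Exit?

Augment Hall→StairA→Lobby→Exit: bottleneck 9, flow now 9.
Augment Hall→StairA→C5→Exit: bottleneck 2, flow now 11.
Augment Hall→C1→C5→Exit: bottleneck 6, flow now 17.
Augment Hall→StairB→C5→StairA→StairC→Exit: bottleneck 2, flow now 19. (uses reverse residual edge)
Augment Hall→StairB→C5→C1→Lobby→StairA→StairC→Exit: bottleneck 2, flow now 21. (uses reverse residual edge)
No augmenting path remains; maximum flow = 21.
In the residual graph, reachable from Hall: {Hall, StairB}.
Min-cut edges: Hall→StairA (11), Hall→C1 (6), StairB→C5 (4); capacity 11 + 6 + 4 = 21.
This cut is saturated, so no flow can exceed 21.

21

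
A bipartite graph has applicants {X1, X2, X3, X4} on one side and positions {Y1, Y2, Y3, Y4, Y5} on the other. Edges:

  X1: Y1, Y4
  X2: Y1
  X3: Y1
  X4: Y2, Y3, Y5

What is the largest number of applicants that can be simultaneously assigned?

3

Unit-capacity flow: source→left, listed edges, right→sink; max matching = max flow.
Augmenting path X1→Y1 (+1); matched 1.
Augmenting path X4→Y2 (+1); matched 2.
Augmenting path X2→Y1→X1→Y4 (+1); matched 3.
No augmenting path remains; maximum matching = 3.
König certificate: {X1, X4, Y1} is a vertex cover of size 3 (every listed pair touches it), so no matching can be larger.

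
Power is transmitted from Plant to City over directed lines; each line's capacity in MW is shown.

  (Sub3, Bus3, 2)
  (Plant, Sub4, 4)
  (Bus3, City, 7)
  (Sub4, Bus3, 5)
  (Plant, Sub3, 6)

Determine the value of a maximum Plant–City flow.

6

Augment Plant→Sub3→Bus3→City: bottleneck 2, flow now 2.
Augment Plant→Sub4→Bus3→City: bottleneck 4, flow now 6.
No augmenting path remains; maximum flow = 6.
In the residual graph, reachable from Plant: {Plant, Sub3}.
Min-cut edges: Plant→Sub4 (4), Sub3→Bus3 (2); capacity 4 + 2 = 6.
This cut is saturated, so no flow can exceed 6.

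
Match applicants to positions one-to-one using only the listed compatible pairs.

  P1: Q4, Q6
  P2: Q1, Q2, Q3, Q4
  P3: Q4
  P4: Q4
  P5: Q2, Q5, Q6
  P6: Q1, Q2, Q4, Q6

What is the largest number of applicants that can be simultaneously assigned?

5

Unit-capacity flow: source→left, listed edges, right→sink; max matching = max flow.
Augmenting path P1→Q4 (+1); matched 1.
Augmenting path P2→Q1 (+1); matched 2.
Augmenting path P5→Q2 (+1); matched 3.
Augmenting path P6→Q6 (+1); matched 4.
Augmenting path P3→Q4→P1→Q6→P6→Q1→P2→Q3 (+1); matched 5.
No augmenting path remains; maximum matching = 5.
König certificate: {P1, P2, P5, P6, Q4} is a vertex cover of size 5 (every listed pair touches it), so no matching can be larger.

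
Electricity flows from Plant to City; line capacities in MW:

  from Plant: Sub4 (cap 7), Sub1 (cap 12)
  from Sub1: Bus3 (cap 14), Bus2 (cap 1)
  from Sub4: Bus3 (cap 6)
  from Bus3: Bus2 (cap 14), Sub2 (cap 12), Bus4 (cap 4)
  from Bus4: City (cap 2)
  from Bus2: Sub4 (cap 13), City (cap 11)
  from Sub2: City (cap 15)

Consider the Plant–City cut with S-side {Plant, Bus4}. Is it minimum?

Given cut capacity: 12 + 7 + 2 = 21.
Augment Plant→Sub1→Bus2→City: bottleneck 1, flow now 1.
Augment Plant→Sub1→Bus3→Bus4→City: bottleneck 2, flow now 3.
Augment Plant→Sub1→Bus3→Bus2→City: bottleneck 9, flow now 12.
Augment Plant→Sub4→Bus3→Bus2→City: bottleneck 1, flow now 13.
Augment Plant→Sub4→Bus3→Sub2→City: bottleneck 5, flow now 18.
No augmenting path remains; maximum flow = 18.
In the residual graph, reachable from Plant: {Plant, Sub4}.
Min-cut edges: Plant→Sub1 (12), Sub4→Bus3 (6); capacity 12 + 6 = 18.
Cut capacity 21 exceeds the max flow 18, so it is not minimum.

No — its capacity is 21, but the minimum cut has capacity 18.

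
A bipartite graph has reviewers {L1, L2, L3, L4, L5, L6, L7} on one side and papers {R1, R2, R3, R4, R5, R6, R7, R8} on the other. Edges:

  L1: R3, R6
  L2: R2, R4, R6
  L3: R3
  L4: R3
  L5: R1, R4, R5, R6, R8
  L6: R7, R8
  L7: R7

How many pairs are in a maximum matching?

Unit-capacity flow: source→left, listed edges, right→sink; max matching = max flow.
Augmenting path L1→R3 (+1); matched 1.
Augmenting path L2→R2 (+1); matched 2.
Augmenting path L5→R1 (+1); matched 3.
Augmenting path L6→R7 (+1); matched 4.
Augmenting path L3→R3→L1→R6 (+1); matched 5.
Augmenting path L7→R7→L6→R8 (+1); matched 6.
No augmenting path remains; maximum matching = 6.
König certificate: {L1, L2, L5, L6, L7, R3} is a vertex cover of size 6 (every listed pair touches it), so no matching can be larger.

6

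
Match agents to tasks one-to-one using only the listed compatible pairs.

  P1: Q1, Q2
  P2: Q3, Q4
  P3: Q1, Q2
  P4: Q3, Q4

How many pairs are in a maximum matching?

Unit-capacity flow: source→left, listed edges, right→sink; max matching = max flow.
Augmenting path P1→Q1 (+1); matched 1.
Augmenting path P2→Q3 (+1); matched 2.
Augmenting path P3→Q2 (+1); matched 3.
Augmenting path P4→Q4 (+1); matched 4.
No augmenting path remains; maximum matching = 4.
König certificate: {P1, P2, P3, P4} is a vertex cover of size 4 (every listed pair touches it), so no matching can be larger.

4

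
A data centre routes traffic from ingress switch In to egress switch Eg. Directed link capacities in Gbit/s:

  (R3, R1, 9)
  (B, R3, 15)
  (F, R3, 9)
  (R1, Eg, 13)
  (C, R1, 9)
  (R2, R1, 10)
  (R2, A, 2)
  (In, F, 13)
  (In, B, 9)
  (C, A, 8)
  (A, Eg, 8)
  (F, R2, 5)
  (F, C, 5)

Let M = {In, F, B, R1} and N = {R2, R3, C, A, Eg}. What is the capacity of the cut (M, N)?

Edges leaving {In, F, B, R1}: F→R2 (5), F→R3 (9), F→C (5), B→R3 (15), R1→Eg (13).
Cut capacity = 5 + 9 + 5 + 15 + 13 = 47.

47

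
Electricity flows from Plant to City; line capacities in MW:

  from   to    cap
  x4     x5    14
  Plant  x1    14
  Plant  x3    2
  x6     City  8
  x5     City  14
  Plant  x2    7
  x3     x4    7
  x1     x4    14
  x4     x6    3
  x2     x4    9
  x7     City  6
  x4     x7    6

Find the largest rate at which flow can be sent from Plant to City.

Augment Plant→x1→x4→x5→City: bottleneck 14, flow now 14.
Augment Plant→x2→x4→x6→City: bottleneck 3, flow now 17.
Augment Plant→x2→x4→x7→City: bottleneck 4, flow now 21.
Augment Plant→x3→x4→x7→City: bottleneck 2, flow now 23.
No augmenting path remains; maximum flow = 23.
In the residual graph, reachable from Plant: {Plant}.
Min-cut edges: Plant→x1 (14), Plant→x2 (7), Plant→x3 (2); capacity 14 + 7 + 2 = 23.
This cut is saturated, so no flow can exceed 23.

23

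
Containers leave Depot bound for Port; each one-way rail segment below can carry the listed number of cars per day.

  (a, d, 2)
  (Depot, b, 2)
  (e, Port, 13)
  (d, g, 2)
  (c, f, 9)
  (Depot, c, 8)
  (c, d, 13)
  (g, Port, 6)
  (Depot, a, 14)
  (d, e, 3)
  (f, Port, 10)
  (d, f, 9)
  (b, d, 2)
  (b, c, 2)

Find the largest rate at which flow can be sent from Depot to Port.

12

Augment Depot→c→f→Port: bottleneck 8, flow now 8.
Augment Depot→a→d→e→Port: bottleneck 2, flow now 10.
Augment Depot→b→c→f→Port: bottleneck 1, flow now 11.
Augment Depot→b→d→e→Port: bottleneck 1, flow now 12.
No augmenting path remains; maximum flow = 12.
In the residual graph, reachable from Depot: {Depot, a}.
Min-cut edges: Depot→b (2), Depot→c (8), a→d (2); capacity 2 + 8 + 2 = 12.
This cut is saturated, so no flow can exceed 12.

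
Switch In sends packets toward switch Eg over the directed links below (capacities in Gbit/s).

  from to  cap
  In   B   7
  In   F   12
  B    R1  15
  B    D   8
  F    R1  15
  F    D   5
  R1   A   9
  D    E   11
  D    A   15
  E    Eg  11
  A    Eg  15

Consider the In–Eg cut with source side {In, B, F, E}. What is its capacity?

Edges leaving {In, B, F, E}: B→R1 (15), B→D (8), F→R1 (15), F→D (5), E→Eg (11).
Cut capacity = 15 + 8 + 15 + 5 + 11 = 54.

54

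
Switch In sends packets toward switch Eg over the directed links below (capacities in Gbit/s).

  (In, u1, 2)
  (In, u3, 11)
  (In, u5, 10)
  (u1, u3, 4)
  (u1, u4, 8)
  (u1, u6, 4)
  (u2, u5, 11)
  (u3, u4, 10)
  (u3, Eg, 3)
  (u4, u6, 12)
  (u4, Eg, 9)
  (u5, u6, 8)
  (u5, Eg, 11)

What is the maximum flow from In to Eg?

Augment In→u3→Eg: bottleneck 3, flow now 3.
Augment In→u5→Eg: bottleneck 10, flow now 13.
Augment In→u1→u4→Eg: bottleneck 2, flow now 15.
Augment In→u3→u4→Eg: bottleneck 7, flow now 22.
No augmenting path remains; maximum flow = 22.
In the residual graph, reachable from In: {In, u1, u3, u4, u6}.
Min-cut edges: In→u5 (10), u3→Eg (3), u4→Eg (9); capacity 10 + 3 + 9 = 22.
This cut is saturated, so no flow can exceed 22.

22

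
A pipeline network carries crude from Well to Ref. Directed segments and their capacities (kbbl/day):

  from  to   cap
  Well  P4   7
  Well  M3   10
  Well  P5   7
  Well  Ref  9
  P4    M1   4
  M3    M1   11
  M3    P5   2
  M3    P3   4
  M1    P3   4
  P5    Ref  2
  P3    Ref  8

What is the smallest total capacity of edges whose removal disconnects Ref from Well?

19

Augment Well→Ref: bottleneck 9, flow now 9.
Augment Well→P5→Ref: bottleneck 2, flow now 11.
Augment Well→M3→P3→Ref: bottleneck 4, flow now 15.
Augment Well→P4→M1→P3→Ref: bottleneck 4, flow now 19.
No augmenting path remains; maximum flow = 19.
By max-flow min-cut, the minimum cut capacity equals the max flow.
In the residual graph, reachable from Well: {Well, P4, M3, M1, P5}.
Min-cut edges: Well→Ref (9), M3→P3 (4), M1→P3 (4), P5→Ref (2); capacity 9 + 4 + 4 + 2 = 19.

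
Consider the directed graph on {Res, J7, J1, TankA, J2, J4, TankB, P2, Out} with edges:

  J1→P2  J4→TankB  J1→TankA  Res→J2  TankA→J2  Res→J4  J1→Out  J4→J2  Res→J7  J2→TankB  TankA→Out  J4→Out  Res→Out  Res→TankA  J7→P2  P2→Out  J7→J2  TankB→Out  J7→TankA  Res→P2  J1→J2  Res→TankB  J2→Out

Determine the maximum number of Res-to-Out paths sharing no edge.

6

Assign every edge capacity 1; by Menger, the answer equals the max flow.
Path Res→Out (+1); total 1.
Path Res→TankA→Out (+1); total 2.
Path Res→J2→Out (+1); total 3.
Path Res→J4→Out (+1); total 4.
Path Res→TankB→Out (+1); total 5.
Path Res→P2→Out (+1); total 6.
No residual Res→Out path; max flow = 6.
Certifying cut of size 6: {J2→Out, P2→Out, Res→J4, Res→Out, TankA→Out, TankB→Out}.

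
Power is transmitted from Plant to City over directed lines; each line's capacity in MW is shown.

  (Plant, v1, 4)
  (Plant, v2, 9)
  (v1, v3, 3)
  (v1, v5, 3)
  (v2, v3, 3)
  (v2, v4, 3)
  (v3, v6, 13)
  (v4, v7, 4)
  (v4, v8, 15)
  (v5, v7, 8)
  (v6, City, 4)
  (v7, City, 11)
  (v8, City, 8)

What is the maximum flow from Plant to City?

Augment Plant→v1→v3→v6→City: bottleneck 3, flow now 3.
Augment Plant→v1→v5→v7→City: bottleneck 1, flow now 4.
Augment Plant→v2→v3→v6→City: bottleneck 1, flow now 5.
Augment Plant→v2→v4→v7→City: bottleneck 3, flow now 8.
Augment Plant→v2→v3→v1→v5→v7→City: bottleneck 2, flow now 10. (uses reverse residual edge)
No augmenting path remains; maximum flow = 10.
In the residual graph, reachable from Plant: {Plant, v2}.
Min-cut edges: Plant→v1 (4), v2→v3 (3), v2→v4 (3); capacity 4 + 3 + 3 = 10.
This cut is saturated, so no flow can exceed 10.

10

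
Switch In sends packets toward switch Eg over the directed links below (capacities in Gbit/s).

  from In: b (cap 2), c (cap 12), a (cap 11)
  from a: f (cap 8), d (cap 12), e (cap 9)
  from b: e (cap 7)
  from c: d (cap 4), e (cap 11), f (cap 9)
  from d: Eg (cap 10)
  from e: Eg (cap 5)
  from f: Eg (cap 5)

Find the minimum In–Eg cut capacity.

20

Augment In→a→d→Eg: bottleneck 10, flow now 10.
Augment In→a→e→Eg: bottleneck 1, flow now 11.
Augment In→b→e→Eg: bottleneck 2, flow now 13.
Augment In→c→e→Eg: bottleneck 2, flow now 15.
Augment In→c→f→Eg: bottleneck 5, flow now 20.
No augmenting path remains; maximum flow = 20.
By max-flow min-cut, the minimum cut capacity equals the max flow.
In the residual graph, reachable from In: {In, a, b, c, d, e, f}.
Min-cut edges: d→Eg (10), e→Eg (5), f→Eg (5); capacity 10 + 5 + 5 = 20.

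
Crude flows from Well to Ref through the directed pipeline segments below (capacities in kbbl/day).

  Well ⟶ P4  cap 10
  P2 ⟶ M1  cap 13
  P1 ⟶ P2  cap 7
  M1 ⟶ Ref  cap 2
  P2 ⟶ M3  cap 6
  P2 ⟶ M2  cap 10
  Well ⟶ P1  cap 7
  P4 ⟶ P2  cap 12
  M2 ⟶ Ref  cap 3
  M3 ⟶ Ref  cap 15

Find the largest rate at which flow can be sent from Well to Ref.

11

Augment Well→P1→P2→M1→Ref: bottleneck 2, flow now 2.
Augment Well→P1→P2→M2→Ref: bottleneck 3, flow now 5.
Augment Well→P1→P2→M3→Ref: bottleneck 2, flow now 7.
Augment Well→P4→P2→M3→Ref: bottleneck 4, flow now 11.
No augmenting path remains; maximum flow = 11.
In the residual graph, reachable from Well: {Well, P1, P4, P2, M1, M2}.
Min-cut edges: P2→M3 (6), M1→Ref (2), M2→Ref (3); capacity 6 + 2 + 3 = 11.
This cut is saturated, so no flow can exceed 11.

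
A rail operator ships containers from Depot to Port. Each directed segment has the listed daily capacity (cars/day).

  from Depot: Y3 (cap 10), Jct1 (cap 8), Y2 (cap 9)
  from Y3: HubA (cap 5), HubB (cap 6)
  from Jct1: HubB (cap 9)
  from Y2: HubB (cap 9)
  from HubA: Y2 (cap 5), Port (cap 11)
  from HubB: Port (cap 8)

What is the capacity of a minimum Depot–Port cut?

13

Augment Depot→Y3→HubA→Port: bottleneck 5, flow now 5.
Augment Depot→Y3→HubB→Port: bottleneck 5, flow now 10.
Augment Depot→Jct1→HubB→Port: bottleneck 3, flow now 13.
No augmenting path remains; maximum flow = 13.
By max-flow min-cut, the minimum cut capacity equals the max flow.
In the residual graph, reachable from Depot: {Depot, Y3, Jct1, Y2, HubB}.
Min-cut edges: Y3→HubA (5), HubB→Port (8); capacity 5 + 8 = 13.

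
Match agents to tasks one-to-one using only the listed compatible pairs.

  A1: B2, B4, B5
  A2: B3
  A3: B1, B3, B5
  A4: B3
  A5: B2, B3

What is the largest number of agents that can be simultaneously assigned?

Unit-capacity flow: source→left, listed edges, right→sink; max matching = max flow.
Augmenting path A1→B2 (+1); matched 1.
Augmenting path A2→B3 (+1); matched 2.
Augmenting path A3→B1 (+1); matched 3.
Augmenting path A5→B2→A1→B4 (+1); matched 4.
No augmenting path remains; maximum matching = 4.
König certificate: {A1, A3, A5, B3} is a vertex cover of size 4 (every listed pair touches it), so no matching can be larger.

4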